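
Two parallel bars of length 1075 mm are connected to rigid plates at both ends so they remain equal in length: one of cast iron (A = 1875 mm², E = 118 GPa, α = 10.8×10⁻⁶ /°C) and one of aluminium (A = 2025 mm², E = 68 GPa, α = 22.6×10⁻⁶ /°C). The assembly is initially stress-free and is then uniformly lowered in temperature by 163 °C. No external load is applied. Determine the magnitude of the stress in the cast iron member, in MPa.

Equilibrium of a rigid end plate with no external load gives equal and opposite internal forces ±P in the two members. Since α_{aluminium} > α_{cast iron}, cooling drives the aluminium into tension and the cast iron into compression.
Compatibility of the two members (thermal + elastic change equal): (α₁ − α₂)ΔT = P·[1/(A₁E₁) + 1/(A₂E₂)].
|α₁ − α₂|·ΔT = 11.8×10⁻⁶ × 163 = 0.001923.
1/(A₁E₁) + 1/(A₂E₂) = 1/(1875×118×10³) + 1/(2025×68×10³) = 1.178×10⁻⁸ N⁻¹.
P = 0.001923 / 1.178×10⁻⁸ = 163200 N = 163.2 kN.
σ_{cast iron} = P/A₁ = 163200/1875 = 87.07 MPa, compressive.

σ ≈ 87.1 MPa (compressive)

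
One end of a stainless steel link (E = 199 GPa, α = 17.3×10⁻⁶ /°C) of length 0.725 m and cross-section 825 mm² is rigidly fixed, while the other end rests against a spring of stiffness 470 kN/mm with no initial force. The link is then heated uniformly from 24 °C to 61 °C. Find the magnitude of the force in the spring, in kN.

The unrestrained thermal change is αΔT L = 17.3×10⁻⁶ × 37 × 725 = 0.4641 mm.
Let P be the compressive force at the spring. The link shortens elastically by PL/(AE) and the spring compresses by P/k; together these equal δ_free.
So P = δ_free / [L/(AE) + 1/k] = 0.4641 / [ 725/(825×199×10³) + 1/(470×10³) ].
P = 0.4641 / 6.544×10⁻⁶ = 70920 N.

P ≈ 70.9 kN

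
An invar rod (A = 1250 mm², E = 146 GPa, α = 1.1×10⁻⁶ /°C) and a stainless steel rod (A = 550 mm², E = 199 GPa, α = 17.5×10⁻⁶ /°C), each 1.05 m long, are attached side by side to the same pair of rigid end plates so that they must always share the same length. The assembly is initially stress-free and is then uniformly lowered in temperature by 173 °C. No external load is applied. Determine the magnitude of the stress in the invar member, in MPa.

Equilibrium of a rigid end plate with no external load gives equal and opposite internal forces ±P in the two members. Since α_{stainless steel} > α_{invar}, cooling drives the stainless steel into tension and the invar into compression.
Equating the net (thermal + elastic) strains gives |α₁ − α₂|·ΔT = P·[1/(A₁E₁) + 1/(A₂E₂)].
|α₁ − α₂|·ΔT = 16.4×10⁻⁶ × 173 = 0.002837.
1/(A₁E₁) + 1/(A₂E₂) = 1/(1250×146×10³) + 1/(550×199×10³) = 1.462×10⁻⁸ N⁻¹.
P = 0.002837 / 1.462×10⁻⁸ = 194100 N = 194.1 kN.
σ_{invar} = P/A₁ = 194100/1250 = 155.3 MPa, compressive.

σ ≈ 155 MPa (compressive)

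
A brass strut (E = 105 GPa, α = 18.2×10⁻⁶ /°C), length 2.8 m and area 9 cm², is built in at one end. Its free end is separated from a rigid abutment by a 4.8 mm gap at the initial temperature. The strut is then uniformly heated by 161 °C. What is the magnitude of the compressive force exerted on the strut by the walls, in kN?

P ≈ 115 kN

Free thermal elongation = αΔT L = 18.2×10⁻⁶ × 161 × 2800 = 8.205 mm.
The gap closes (δ_free > 4.8 mm) and the wall then resists a further 8.205 − 4.8 = 3.405 mm of expansion.
So σ = E(δ_free − g)/L = 105×10³ × 3.405/2800 = 127.7 MPa.
P = σA = 127.7 × 900 = 114.9 kN.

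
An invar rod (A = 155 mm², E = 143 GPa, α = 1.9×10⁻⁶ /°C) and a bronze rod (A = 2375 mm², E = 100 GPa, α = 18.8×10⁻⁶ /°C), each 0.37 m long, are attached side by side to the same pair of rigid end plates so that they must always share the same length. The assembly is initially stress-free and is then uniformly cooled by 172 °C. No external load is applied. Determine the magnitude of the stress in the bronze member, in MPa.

Equilibrium of a rigid end plate with no external load gives equal and opposite internal forces ±P in the two members. Since α_{bronze} > α_{invar}, cooling drives the bronze into tension and the invar into compression.
Compatibility of the two members (thermal + elastic change equal): (α₁ − α₂)ΔT = P·[1/(A₁E₁) + 1/(A₂E₂)].
|α₁ − α₂|·ΔT = 16.9×10⁻⁶ × 172 = 0.002907.
1/(A₁E₁) + 1/(A₂E₂) = 1/(155×143×10³) + 1/(2375×100×10³) = 4.933×10⁻⁸ N⁻¹.
So P = 0.002907 / 4.933×10⁻⁸ = 58.93 kN.
σ_{bronze} = P/A₂ = 58930/2375 = 24.81 MPa, tensile.

σ ≈ 24.8 MPa (tensile)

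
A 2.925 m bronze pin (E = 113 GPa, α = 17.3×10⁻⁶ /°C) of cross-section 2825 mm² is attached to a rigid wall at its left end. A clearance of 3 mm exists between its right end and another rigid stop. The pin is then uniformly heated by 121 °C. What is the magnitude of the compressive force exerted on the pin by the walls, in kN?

If the wall were absent the pin would grow by αΔT L = 17.3×10⁻⁶ × 121 × 2925 = 6.123 mm.
This exceeds the 3 mm gap, so the wall pushes back. The portion of expansion that must be recovered elastically is δ_free − gap = 6.123 − 3 = 3.123 mm.
Compatibility: PL/(AE) = 3.123 mm, so σ = P/A = E × (3.123/2925) = 120.6 MPa.
Force on the wall = σA = 120.6 × 2825 mm² = 340.8 kN.

P ≈ 341 kN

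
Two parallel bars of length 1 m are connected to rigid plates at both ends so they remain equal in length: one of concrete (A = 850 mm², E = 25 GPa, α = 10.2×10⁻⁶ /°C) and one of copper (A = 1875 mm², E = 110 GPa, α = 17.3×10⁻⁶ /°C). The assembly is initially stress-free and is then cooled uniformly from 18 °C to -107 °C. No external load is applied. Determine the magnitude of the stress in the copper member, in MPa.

σ ≈ 9.12 MPa (tensile)

Equilibrium of a rigid end plate with no external load gives equal and opposite internal forces ±P in the two members. Since α_{copper} > α_{concrete}, cooling drives the copper into tension and the concrete into compression.
Equating the net (thermal + elastic) strains gives |α₁ − α₂|·ΔT = P·[1/(A₁E₁) + 1/(A₂E₂)].
|α₁ − α₂|·ΔT = 7.1×10⁻⁶ × 125 = 0.0008875.
1/(A₁E₁) + 1/(A₂E₂) = 1/(850×25×10³) + 1/(1875×110×10³) = 5.191×10⁻⁸ N⁻¹.
P = 0.0008875 / 5.191×10⁻⁸ = 17100 N = 17.1 kN.
σ_{copper} = P/A₂ = 17100/1875 = 9.119 MPa, tensile.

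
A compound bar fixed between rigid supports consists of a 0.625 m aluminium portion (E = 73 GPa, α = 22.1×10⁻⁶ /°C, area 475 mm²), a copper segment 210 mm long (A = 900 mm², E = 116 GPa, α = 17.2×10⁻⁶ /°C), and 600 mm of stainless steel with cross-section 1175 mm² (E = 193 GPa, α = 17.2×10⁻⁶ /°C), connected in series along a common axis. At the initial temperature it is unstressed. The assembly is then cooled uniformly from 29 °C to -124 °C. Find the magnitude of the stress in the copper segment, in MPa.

Free thermal contraction of the whole bar: Σ αᵢΔT Lᵢ = 22.1×10⁻⁶×153×625 + 17.2×10⁻⁶×153×210 + 17.2×10⁻⁶×153×600 = 4.245 mm.
Since the ends are fixed, an axial force P builds up, equal in every segment, with P · Σ Lᵢ/(AᵢEᵢ) = δ_free.
Σ Lᵢ/(AᵢEᵢ) = 625/(475×73×10³) + 210/(900×116×10³) + 600/(1175×193×10³) = 2.268×10⁻⁵ mm/N.
Hence P = δ_free / Σ(L/AE) = 4.245/2.268×10⁻⁵ = 187.2 kN (tensile).
σ_{copper} = P / A = 187200 / 900 = 207.9 MPa.

σ ≈ 208 MPa (tensile)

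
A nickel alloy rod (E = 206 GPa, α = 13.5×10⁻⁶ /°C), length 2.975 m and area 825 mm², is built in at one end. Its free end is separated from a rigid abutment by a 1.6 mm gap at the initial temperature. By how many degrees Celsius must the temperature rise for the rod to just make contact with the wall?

ΔT ≈ 39.8 °C

Contact occurs when the free expansion equals the gap: αΔT L = 1.6 mm.
So ΔT = g/(αL) = 1.6/(13.5×10⁻⁶ × 2975) = 39.84 °C.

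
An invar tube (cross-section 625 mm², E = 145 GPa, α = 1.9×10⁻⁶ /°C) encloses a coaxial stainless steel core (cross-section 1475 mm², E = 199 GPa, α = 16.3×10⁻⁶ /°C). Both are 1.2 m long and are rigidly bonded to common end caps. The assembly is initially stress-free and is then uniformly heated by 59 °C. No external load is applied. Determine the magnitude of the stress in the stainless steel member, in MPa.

Both members must finish at the same length. With the larger α, the stainless steel tends to over-expand; the plates restrain it, putting the stainless steel in compression and the invar in tension. With no external load the two internal forces are equal and opposite, magnitude P.
Equating the net (thermal + elastic) strains gives |α₁ − α₂|·ΔT = P·[1/(A₁E₁) + 1/(A₂E₂)].
|α₁ − α₂|·ΔT = 14.4×10⁻⁶ × 59 = 0.0008496.
1/(A₁E₁) + 1/(A₂E₂) = 1/(625×145×10³) + 1/(1475×199×10³) = 1.444×10⁻⁸ N⁻¹.
P = 0.0008496 / 1.444×10⁻⁸ = 58830 N = 58.83 kN.
σ_{stainless steel} = P/A₂ = 58830/1475 = 39.89 MPa, compressive.

σ ≈ 39.9 MPa (compressive)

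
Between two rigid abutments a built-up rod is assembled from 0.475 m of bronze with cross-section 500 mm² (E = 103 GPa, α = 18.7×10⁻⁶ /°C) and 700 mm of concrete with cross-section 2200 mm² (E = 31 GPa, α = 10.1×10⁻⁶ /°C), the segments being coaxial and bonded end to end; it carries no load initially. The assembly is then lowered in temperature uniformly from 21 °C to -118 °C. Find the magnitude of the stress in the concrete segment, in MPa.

σ ≈ 51.7 MPa (tensile)

Free thermal contraction of the whole bar: Σ αᵢΔT Lᵢ = 18.7×10⁻⁶×139×475 + 10.1×10⁻⁶×139×700 = 2.217 mm.
The rigid supports impose zero overall length change; the single axial force P common to all segments must satisfy P Σ Lᵢ/(AᵢEᵢ) = δ_free.
The series flexibility is Σ Lᵢ/(AᵢEᵢ) = 475/(500×103×10³) + 700/(2200×31×10³) = 1.949×10⁻⁵ mm/N.
Hence P = δ_free / Σ(L/AE) = 2.217/1.949×10⁻⁵ = 113.8 kN (tensile).
σ_{concrete} = P / A = 113800 / 2200 = 51.72 MPa.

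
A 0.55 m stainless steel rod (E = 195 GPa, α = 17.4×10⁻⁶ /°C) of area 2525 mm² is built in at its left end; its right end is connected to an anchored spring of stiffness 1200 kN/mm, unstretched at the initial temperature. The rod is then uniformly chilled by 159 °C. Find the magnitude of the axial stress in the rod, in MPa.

Free thermal contraction: δ_free = αΔT L = 17.4×10⁻⁶ × 159 × 550 = 1.522 mm.
Let P be the tensile force in the spring. The rod extends elastically by PL/(AE) and the spring stretches by P/k; together these equal δ_free.
P [ L/(AE) + 1/k ] = δ_free → P [ 550/(2525×195×10³) + 1/(1200×10³) ] = 1.522.
P = 1.522 / 1.95×10⁻⁶ = 780200 N.
σ = P/A = 780200/2525 = 309 MPa.

σ ≈ 309 MPa (tensile)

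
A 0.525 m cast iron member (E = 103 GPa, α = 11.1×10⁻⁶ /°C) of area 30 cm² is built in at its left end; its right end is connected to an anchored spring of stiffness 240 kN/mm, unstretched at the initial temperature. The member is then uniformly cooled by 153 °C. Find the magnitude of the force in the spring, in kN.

The unrestrained thermal change is αΔT L = 11.1×10⁻⁶ × 153 × 525 = 0.8916 mm.
With a force P in the spring, the elastic change of the member is PL/(AE) and that of the spring is P/k; compatibility requires their sum to equal δ_free.
P [ L/(AE) + 1/k ] = δ_free → P [ 525/(3000×103×10³) + 1/(240×10³) ] = 0.8916.
P = 0.8916 / 5.866×10⁻⁶ = 152000 N.

P ≈ 152 kN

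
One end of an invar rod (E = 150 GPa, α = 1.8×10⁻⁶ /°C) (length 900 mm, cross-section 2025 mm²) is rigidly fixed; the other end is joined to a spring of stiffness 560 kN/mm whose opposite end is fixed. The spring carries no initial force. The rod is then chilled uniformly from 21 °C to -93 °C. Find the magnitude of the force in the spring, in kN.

Free thermal contraction: δ_free = αΔT L = 1.8×10⁻⁶ × 114 × 900 = 0.1847 mm.
Let P be the tensile force in the spring. The rod extends elastically by PL/(AE) and the spring stretches by P/k; together these equal δ_free.
P [ L/(AE) + 1/k ] = δ_free → P [ 900/(2025×150×10³) + 1/(560×10³) ] = 0.1847.
P = 0.1847 / 4.749×10⁻⁶ = 38890 N.

P ≈ 38.9 kN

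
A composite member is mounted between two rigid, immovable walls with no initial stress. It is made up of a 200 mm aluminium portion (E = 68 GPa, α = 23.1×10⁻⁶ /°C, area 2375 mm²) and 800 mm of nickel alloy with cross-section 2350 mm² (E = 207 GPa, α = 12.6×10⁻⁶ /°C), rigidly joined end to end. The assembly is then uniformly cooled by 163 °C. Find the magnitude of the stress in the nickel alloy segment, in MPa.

σ ≈ 354 MPa (tensile)

Free thermal contraction of the whole bar: Σ αᵢΔT Lᵢ = 23.1×10⁻⁶×163×200 + 12.6×10⁻⁶×163×800 = 2.396 mm.
The rigid supports impose zero overall length change; the single axial force P common to all segments must satisfy P Σ Lᵢ/(AᵢEᵢ) = δ_free.
The series flexibility is Σ Lᵢ/(AᵢEᵢ) = 200/(2375×68×10³) + 800/(2350×207×10³) = 2.883×10⁻⁶ mm/N.
P = 2.396 / 2.883×10⁻⁶ = 831100 N = 831.1 kN, tensile.
σ_{nickel alloy} = P / A = 831100 / 2350 = 353.7 MPa.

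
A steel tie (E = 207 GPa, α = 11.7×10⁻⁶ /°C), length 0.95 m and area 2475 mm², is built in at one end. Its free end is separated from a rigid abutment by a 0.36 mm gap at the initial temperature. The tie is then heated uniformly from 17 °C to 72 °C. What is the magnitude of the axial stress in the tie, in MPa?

Free thermal elongation = αΔT L = 11.7×10⁻⁶ × 55 × 950 = 0.6113 mm.
This exceeds the 0.36 mm gap, so the wall pushes back. The portion of expansion that must be recovered elastically is δ_free − gap = 0.6113 − 0.36 = 0.2513 mm.
Compatibility: PL/(AE) = 0.2513 mm, so σ = P/A = E × (0.2513/950) = 54.76 MPa.

σ ≈ 54.8 MPa (compressive)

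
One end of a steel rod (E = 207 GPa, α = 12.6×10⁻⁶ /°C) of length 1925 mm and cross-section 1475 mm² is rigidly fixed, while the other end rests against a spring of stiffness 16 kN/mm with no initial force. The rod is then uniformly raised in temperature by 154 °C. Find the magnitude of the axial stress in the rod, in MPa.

σ ≈ 36.8 MPa (compressive)

Free thermal expansion: δ_free = αΔT L = 12.6×10⁻⁶ × 154 × 1925 = 3.735 mm.
Let P be the compressive force at the spring. The rod shortens elastically by PL/(AE) and the spring compresses by P/k; together these equal δ_free.
So P = δ_free / [L/(AE) + 1/k] = 3.735 / [ 1925/(1475×207×10³) + 1/(16×10³) ].
P = 3.735 / 6.88×10⁻⁵ = 54290 N.
σ = P/A = 54290/1475 = 36.81 MPa.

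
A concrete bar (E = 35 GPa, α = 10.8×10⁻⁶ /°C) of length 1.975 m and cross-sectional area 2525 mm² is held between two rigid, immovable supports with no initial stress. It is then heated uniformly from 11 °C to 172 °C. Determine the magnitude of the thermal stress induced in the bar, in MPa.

The supports are rigid, so the total axial strain is zero. The restrained thermal strain is ε = αΔT = 10.8×10⁻⁶ × 161 = 1738.8×10⁻⁶.
Hence σ = E·αΔT = 35×10³ × 1738.8×10⁻⁶ = 60.86 MPa, compressive.

σ ≈ 60.9 MPa (compressive)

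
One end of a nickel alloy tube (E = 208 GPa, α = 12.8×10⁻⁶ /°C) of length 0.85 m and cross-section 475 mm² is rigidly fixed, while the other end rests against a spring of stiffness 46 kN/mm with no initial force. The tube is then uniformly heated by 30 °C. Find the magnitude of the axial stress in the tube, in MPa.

σ ≈ 22.6 MPa (compressive)

Free thermal expansion: δ_free = αΔT L = 12.8×10⁻⁶ × 30 × 850 = 0.3264 mm.
Let P be the compressive force at the spring. The tube shortens elastically by PL/(AE) and the spring compresses by P/k; together these equal δ_free.
So P = δ_free / [L/(AE) + 1/k] = 0.3264 / [ 850/(475×208×10³) + 1/(46×10³) ].
P = 0.3264 / 3.034×10⁻⁵ = 10760 N.
σ = P/A = 10760/475 = 22.65 MPa.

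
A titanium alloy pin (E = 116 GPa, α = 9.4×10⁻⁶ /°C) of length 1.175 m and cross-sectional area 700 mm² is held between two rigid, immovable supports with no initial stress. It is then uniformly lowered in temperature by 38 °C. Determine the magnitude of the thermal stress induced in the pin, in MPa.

With length fixed, the mechanical strain must cancel the thermal strain αΔT = 9.4×10⁻⁶ × 38 = 357.2×10⁻⁶.
σ = EαΔT = 116×10³ × 9.4×10⁻⁶ × 38 = 41.44 MPa (tensile; the pin is trying to contract).

σ ≈ 41.4 MPa (tensile)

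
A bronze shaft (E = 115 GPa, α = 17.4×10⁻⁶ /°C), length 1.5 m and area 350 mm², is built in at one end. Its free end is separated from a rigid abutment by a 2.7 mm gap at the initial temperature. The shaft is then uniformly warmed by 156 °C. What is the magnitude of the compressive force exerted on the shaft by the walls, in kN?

P ≈ 36.8 kN

Free thermal elongation = αΔT L = 17.4×10⁻⁶ × 156 × 1500 = 4.072 mm.
The gap closes (δ_free > 2.7 mm) and the wall then resists a further 4.072 − 2.7 = 1.372 mm of expansion.
So σ = E(δ_free − g)/L = 115×10³ × 1.372/1500 = 105.2 MPa.
Force on the wall = σA = 105.2 × 350 mm² = 36.8 kN.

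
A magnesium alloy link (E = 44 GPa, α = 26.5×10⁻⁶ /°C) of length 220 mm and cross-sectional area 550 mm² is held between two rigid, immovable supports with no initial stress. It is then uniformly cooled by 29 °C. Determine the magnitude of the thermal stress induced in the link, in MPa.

With length fixed, the mechanical strain must cancel the thermal strain αΔT = 26.5×10⁻⁶ × 29 = 768.5×10⁻⁶.
σ = EαΔT = 44×10³ × 26.5×10⁻⁶ × 29 = 33.81 MPa (tensile; the link is trying to contract).

σ ≈ 33.8 MPa (tensile)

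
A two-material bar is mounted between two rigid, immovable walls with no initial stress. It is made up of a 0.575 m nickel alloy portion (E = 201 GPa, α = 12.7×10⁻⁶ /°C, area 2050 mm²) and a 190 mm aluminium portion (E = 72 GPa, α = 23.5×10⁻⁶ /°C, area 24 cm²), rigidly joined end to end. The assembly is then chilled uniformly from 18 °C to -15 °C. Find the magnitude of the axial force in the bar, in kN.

With the walls removed the bar would change length by δ_free = Σ αᵢΔT Lᵢ = 12.7×10⁻⁶×33×575 + 23.5×10⁻⁶×33×190 = 0.3883 mm.
Since the ends are fixed, an axial force P builds up, equal in every segment, with P · Σ Lᵢ/(AᵢEᵢ) = δ_free.
Σ Lᵢ/(AᵢEᵢ) = 575/(2050×201×10³) + 190/(2400×72×10³) = 2.495×10⁻⁶ mm/N.
So P = 0.3883 / 2.495×10⁻⁶ = 155.6 kN, tensile.

P ≈ 156 kN (tensile)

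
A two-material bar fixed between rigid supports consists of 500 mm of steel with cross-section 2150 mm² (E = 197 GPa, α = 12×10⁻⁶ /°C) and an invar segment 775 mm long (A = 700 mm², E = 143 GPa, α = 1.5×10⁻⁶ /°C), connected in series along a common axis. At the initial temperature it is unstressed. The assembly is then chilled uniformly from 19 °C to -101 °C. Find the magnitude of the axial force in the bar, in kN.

P ≈ 96.3 kN (tensile)

Free thermal contraction of the whole bar: Σ αᵢΔT Lᵢ = 12×10⁻⁶×120×500 + 1.5×10⁻⁶×120×775 = 0.8595 mm.
The rigid supports impose zero overall length change; the single axial force P common to all segments must satisfy P Σ Lᵢ/(AᵢEᵢ) = δ_free.
The series flexibility is Σ Lᵢ/(AᵢEᵢ) = 500/(2150×197×10³) + 775/(700×143×10³) = 8.923×10⁻⁶ mm/N.
Hence P = δ_free / Σ(L/AE) = 0.8595/8.923×10⁻⁶ = 96.33 kN (tensile).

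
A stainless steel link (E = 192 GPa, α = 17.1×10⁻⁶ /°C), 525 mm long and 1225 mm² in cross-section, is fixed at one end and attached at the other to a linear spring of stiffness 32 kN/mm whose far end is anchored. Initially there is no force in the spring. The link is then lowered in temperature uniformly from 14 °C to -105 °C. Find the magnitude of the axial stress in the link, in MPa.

σ ≈ 26 MPa (tensile)

Free thermal contraction: δ_free = αΔT L = 17.1×10⁻⁶ × 119 × 525 = 1.068 mm.
With a force P in the spring, the elastic change of the link is PL/(AE) and that of the spring is P/k; compatibility requires their sum to equal δ_free.
P [ L/(AE) + 1/k ] = δ_free → P [ 525/(1225×192×10³) + 1/(32×10³) ] = 1.068.
P = 1.068 / 3.348×10⁻⁵ = 31910 N.
σ = P/A = 31910/1225 = 26.05 MPa.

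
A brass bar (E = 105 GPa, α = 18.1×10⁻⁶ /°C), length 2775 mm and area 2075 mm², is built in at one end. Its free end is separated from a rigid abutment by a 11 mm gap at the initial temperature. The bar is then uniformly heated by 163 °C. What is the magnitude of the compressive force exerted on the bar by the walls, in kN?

Free thermal elongation = αΔT L = 18.1×10⁻⁶ × 163 × 2775 = 8.187 mm.
Since δ_free = 8.19 mm is less than the 11 mm gap, the bar never touches the wall. No axial force develops.

P ≈ 0 kN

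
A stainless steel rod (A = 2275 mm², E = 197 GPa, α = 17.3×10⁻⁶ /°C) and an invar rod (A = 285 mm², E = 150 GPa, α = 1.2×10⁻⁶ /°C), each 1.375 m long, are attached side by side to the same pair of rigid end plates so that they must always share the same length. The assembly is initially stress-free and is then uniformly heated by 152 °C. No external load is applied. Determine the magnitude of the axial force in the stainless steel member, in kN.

P ≈ 95.5 kN (compressive in the stainless steel)

Equilibrium of a rigid end plate with no external load gives equal and opposite internal forces ±P in the two members. Since α_{stainless steel} > α_{invar}, heating drives the stainless steel into compression and the invar into tension.
Setting the final lengths equal and cancelling L: (α₁ − α₂)ΔT = P/(A₁E₁) + P/(A₂E₂).
|α₁ − α₂|·ΔT = 16.1×10⁻⁶ × 152 = 0.002447.
1/(A₁E₁) + 1/(A₂E₂) = 1/(2275×197×10³) + 1/(285×150×10³) = 2.562×10⁻⁸ N⁻¹.
P = 0.002447 / 2.562×10⁻⁸ = 95510 N = 95.51 kN.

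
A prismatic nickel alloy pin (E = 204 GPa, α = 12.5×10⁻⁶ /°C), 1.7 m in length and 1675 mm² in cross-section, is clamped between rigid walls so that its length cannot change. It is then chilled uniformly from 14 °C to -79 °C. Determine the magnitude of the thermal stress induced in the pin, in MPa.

With length fixed, the mechanical strain must cancel the thermal strain αΔT = 12.5×10⁻⁶ × 93 = 1162.5×10⁻⁶.
Hence σ = E·αΔT = 204×10³ × 1162.5×10⁻⁶ = 237.1 MPa, tensile.

σ ≈ 237 MPa (tensile)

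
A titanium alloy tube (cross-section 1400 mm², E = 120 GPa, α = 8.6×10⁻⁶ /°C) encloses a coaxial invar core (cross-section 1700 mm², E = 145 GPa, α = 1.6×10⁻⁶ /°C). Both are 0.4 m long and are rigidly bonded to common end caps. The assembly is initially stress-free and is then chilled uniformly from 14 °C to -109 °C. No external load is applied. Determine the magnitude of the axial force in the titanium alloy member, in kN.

Both members must finish at the same length. With the larger α, the titanium alloy tends to over-contract; the plates restrain it, putting the titanium alloy in tension and the invar in compression. With no external load the two internal forces are equal and opposite, magnitude P.
Equating the net (thermal + elastic) strains gives |α₁ − α₂|·ΔT = P·[1/(A₁E₁) + 1/(A₂E₂)].
|α₁ − α₂|·ΔT = 7×10⁻⁶ × 123 = 0.000861.
1/(A₁E₁) + 1/(A₂E₂) = 1/(1400×120×10³) + 1/(1700×145×10³) = 1.001×10⁻⁸ N⁻¹.
So P = 0.000861 / 1.001×10⁻⁸ = 86.02 kN.

P ≈ 86 kN (tensile in the titanium alloy)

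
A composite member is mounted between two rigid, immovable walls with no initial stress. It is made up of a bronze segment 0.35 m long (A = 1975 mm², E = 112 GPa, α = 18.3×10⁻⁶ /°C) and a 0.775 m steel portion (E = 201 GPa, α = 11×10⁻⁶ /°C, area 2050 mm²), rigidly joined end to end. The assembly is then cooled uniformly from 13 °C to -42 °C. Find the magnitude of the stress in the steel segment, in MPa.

With the walls removed the bar would change length by δ_free = Σ αᵢΔT Lᵢ = 18.3×10⁻⁶×55×350 + 11×10⁻⁶×55×775 = 0.8212 mm.
The walls prevent any net length change, so an axial force P (same in every segment) develops. Compatibility: P · Σ Lᵢ/(AᵢEᵢ) = δ_free.
Σ Lᵢ/(AᵢEᵢ) = 350/(1975×112×10³) + 775/(2050×201×10³) = 3.463×10⁻⁶ mm/N.
So P = 0.8212 / 3.463×10⁻⁶ = 237.1 kN, tensile.
σ_{steel} = P / A = 237100 / 2050 = 115.7 MPa.

σ ≈ 116 MPa (tensile)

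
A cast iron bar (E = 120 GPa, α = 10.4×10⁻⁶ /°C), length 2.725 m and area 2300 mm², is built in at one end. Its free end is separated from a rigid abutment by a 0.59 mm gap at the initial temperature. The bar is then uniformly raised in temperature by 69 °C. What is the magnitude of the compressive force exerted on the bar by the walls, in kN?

Unrestrained expansion: δ_free = αΔT L = 10.4×10⁻⁶ × 69 × 2725 = 1.955 mm.
The gap closes (δ_free > 0.59 mm) and the wall then resists a further 1.955 − 0.59 = 1.365 mm of expansion.
Compatibility: PL/(AE) = 1.365 mm, so σ = P/A = E × (1.365/2725) = 60.13 MPa.
Force on the wall = σA = 60.13 × 2300 mm² = 138.3 kN.

P ≈ 138 kN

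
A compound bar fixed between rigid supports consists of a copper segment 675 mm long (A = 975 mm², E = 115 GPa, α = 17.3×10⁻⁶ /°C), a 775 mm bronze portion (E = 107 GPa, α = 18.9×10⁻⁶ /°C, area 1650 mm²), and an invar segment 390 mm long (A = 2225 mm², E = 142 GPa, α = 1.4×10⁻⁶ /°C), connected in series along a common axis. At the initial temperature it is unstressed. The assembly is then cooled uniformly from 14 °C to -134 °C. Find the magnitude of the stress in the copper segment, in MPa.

σ ≈ 350 MPa (tensile)

Free thermal contraction of the whole bar: Σ αᵢΔT Lᵢ = 17.3×10⁻⁶×148×675 + 18.9×10⁻⁶×148×775 + 1.4×10⁻⁶×148×390 = 3.977 mm.
The walls prevent any net length change, so an axial force P (same in every segment) develops. Compatibility: P · Σ Lᵢ/(AᵢEᵢ) = δ_free.
The series flexibility is Σ Lᵢ/(AᵢEᵢ) = 675/(975×115×10³) + 775/(1650×107×10³) + 390/(2225×142×10³) = 1.164×10⁻⁵ mm/N.
So P = 3.977 / 1.164×10⁻⁵ = 341.5 kN, tensile.
σ_{copper} = P / A = 341500 / 975 = 350.3 MPa.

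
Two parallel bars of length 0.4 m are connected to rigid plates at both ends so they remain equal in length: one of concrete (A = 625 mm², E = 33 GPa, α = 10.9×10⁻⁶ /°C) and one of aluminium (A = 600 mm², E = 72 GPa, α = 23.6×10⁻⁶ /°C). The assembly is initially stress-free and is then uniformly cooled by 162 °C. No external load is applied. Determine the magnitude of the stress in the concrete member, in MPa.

σ ≈ 46 MPa (compressive)

Equilibrium of a rigid end plate with no external load gives equal and opposite internal forces ±P in the two members. Since α_{aluminium} > α_{concrete}, cooling drives the aluminium into tension and the concrete into compression.
Setting the final lengths equal and cancelling L: (α₁ − α₂)ΔT = P/(A₁E₁) + P/(A₂E₂).
|α₁ − α₂|·ΔT = 12.7×10⁻⁶ × 162 = 0.002057.
1/(A₁E₁) + 1/(A₂E₂) = 1/(625×33×10³) + 1/(600×72×10³) = 7.163×10⁻⁸ N⁻¹.
So P = 0.002057 / 7.163×10⁻⁸ = 28.72 kN.
σ_{concrete} = P/A₁ = 28720/625 = 45.95 MPa, compressive.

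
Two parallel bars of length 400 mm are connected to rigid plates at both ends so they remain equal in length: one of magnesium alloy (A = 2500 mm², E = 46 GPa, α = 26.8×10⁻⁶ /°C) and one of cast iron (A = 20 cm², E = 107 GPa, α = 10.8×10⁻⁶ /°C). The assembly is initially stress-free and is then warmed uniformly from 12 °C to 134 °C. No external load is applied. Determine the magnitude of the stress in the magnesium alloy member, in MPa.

Both members must finish at the same length. With the larger α, the magnesium alloy tends to over-expand; the plates restrain it, putting the magnesium alloy in compression and the cast iron in tension. With no external load the two internal forces are equal and opposite, magnitude P.
Setting the final lengths equal and cancelling L: (α₁ − α₂)ΔT = P/(A₁E₁) + P/(A₂E₂).
|α₁ − α₂|·ΔT = 16×10⁻⁶ × 122 = 0.001952.
1/(A₁E₁) + 1/(A₂E₂) = 1/(2500×46×10³) + 1/(2000×107×10³) = 1.337×10⁻⁸ N⁻¹.
P = 0.001952 / 1.337×10⁻⁸ = 146000 N = 146 kN.
σ_{magnesium alloy} = P/A₁ = 146000/2500 = 58.41 MPa, compressive.

σ ≈ 58.4 MPa (compressive)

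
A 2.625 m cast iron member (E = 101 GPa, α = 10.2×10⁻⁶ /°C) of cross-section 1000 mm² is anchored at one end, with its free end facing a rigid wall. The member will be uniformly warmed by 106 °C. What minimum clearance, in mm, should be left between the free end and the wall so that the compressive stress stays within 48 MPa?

g ≈ 1.59 mm

Free expansion if unrestrained: δ_free = αΔT L = 10.2×10⁻⁶ × 106 × 2625 = 2.838 mm.
At the allowable stress the elastic shortening the wall may impose is σL/E = 48 × 2625 / (101×10³) = 1.248 mm.
So the gap has to take up the difference, g_min = δ_free − σL/E = 2.838 − 1.248 = 1.591 mm.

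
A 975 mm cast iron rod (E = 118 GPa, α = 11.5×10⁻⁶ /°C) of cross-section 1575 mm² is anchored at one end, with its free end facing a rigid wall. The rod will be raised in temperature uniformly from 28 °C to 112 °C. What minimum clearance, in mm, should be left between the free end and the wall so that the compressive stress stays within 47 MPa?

With no wall the rod would lengthen by αΔT L = 11.5×10⁻⁶ × 84 × 975 = 0.9418 mm.
At the allowable stress the elastic shortening the wall may impose is σL/E = 47 × 975 / (118×10³) = 0.3883 mm.
So the gap has to take up the difference, g_min = δ_free − σL/E = 0.9418 − 0.3883 = 0.5535 mm.

g ≈ 0.554 mm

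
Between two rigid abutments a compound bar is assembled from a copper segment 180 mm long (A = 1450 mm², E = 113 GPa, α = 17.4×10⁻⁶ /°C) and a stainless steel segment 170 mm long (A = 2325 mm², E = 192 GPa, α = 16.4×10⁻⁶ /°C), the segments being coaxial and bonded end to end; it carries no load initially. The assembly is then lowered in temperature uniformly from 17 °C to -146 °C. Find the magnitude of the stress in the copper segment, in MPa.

σ ≈ 450 MPa (tensile)

With the walls removed the bar would change length by δ_free = Σ αᵢΔT Lᵢ = 17.4×10⁻⁶×163×180 + 16.4×10⁻⁶×163×170 = 0.965 mm.
The walls prevent any net length change, so an axial force P (same in every segment) develops. Compatibility: P · Σ Lᵢ/(AᵢEᵢ) = δ_free.
The series flexibility is Σ Lᵢ/(AᵢEᵢ) = 180/(1450×113×10³) + 170/(2325×192×10³) = 1.479×10⁻⁶ mm/N.
So P = 0.965 / 1.479×10⁻⁶ = 652.3 kN, tensile.
σ_{copper} = P / A = 652300 / 1450 = 449.8 MPa.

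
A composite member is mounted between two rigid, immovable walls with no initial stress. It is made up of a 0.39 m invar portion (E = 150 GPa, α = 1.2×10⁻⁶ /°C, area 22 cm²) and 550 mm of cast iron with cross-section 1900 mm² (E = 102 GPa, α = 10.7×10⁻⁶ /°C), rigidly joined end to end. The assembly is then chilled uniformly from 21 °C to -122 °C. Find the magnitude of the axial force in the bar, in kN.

With the walls removed the bar would change length by δ_free = Σ αᵢΔT Lᵢ = 1.2×10⁻⁶×143×390 + 10.7×10⁻⁶×143×550 = 0.9085 mm.
The walls prevent any net length change, so an axial force P (same in every segment) develops. Compatibility: P · Σ Lᵢ/(AᵢEᵢ) = δ_free.
The series flexibility is Σ Lᵢ/(AᵢEᵢ) = 390/(2200×150×10³) + 550/(1900×102×10³) = 4.02×10⁻⁶ mm/N.
Hence P = δ_free / Σ(L/AE) = 0.9085/4.02×10⁻⁶ = 226 kN (tensile).

P ≈ 226 kN (tensile)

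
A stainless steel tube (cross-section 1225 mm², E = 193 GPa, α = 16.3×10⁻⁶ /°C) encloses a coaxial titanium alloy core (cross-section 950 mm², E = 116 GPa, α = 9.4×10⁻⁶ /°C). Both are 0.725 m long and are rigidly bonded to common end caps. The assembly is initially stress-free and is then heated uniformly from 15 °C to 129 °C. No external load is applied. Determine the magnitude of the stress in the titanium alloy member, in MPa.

Equilibrium of a rigid end plate with no external load gives equal and opposite internal forces ±P in the two members. Since α_{stainless steel} > α_{titanium alloy}, heating drives the stainless steel into compression and the titanium alloy into tension.
Compatibility of the two members (thermal + elastic change equal): (α₁ − α₂)ΔT = P·[1/(A₁E₁) + 1/(A₂E₂)].
|α₁ − α₂|·ΔT = 6.9×10⁻⁶ × 114 = 0.0007866.
1/(A₁E₁) + 1/(A₂E₂) = 1/(1225×193×10³) + 1/(950×116×10³) = 1.33×10⁻⁸ N⁻¹.
So P = 0.0007866 / 1.33×10⁻⁸ = 59.12 kN.
σ_{titanium alloy} = P/A₂ = 59120/950 = 62.24 MPa, tensile.

σ ≈ 62.2 MPa (tensile)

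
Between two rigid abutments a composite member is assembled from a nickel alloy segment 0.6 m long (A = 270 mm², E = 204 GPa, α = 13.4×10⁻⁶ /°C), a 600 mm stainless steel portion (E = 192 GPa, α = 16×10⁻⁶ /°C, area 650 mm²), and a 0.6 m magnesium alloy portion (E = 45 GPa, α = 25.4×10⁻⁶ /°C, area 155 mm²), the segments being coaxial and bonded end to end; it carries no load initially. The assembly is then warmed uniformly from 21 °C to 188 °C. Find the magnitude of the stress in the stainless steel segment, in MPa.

With the walls removed the bar would change length by δ_free = Σ αᵢΔT Lᵢ = 13.4×10⁻⁶×167×600 + 16×10⁻⁶×167×600 + 25.4×10⁻⁶×167×600 = 5.491 mm.
The rigid supports impose zero overall length change; the single axial force P common to all segments must satisfy P Σ Lᵢ/(AᵢEᵢ) = δ_free.
Σ Lᵢ/(AᵢEᵢ) = 600/(270×204×10³) + 600/(650×192×10³) + 600/(155×45×10³) = 0.0001017 mm/N.
So P = 5.491 / 0.0001017 = 53.98 kN, compressive.
σ_{stainless steel} = P / A = 53980 / 650 = 83.05 MPa.

σ ≈ 83 MPa (compressive)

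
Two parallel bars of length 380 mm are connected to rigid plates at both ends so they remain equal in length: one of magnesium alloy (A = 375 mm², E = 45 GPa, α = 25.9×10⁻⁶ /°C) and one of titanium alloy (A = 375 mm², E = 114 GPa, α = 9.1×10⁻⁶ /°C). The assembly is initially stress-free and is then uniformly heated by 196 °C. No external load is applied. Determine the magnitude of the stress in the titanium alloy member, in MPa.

The magnesium alloy has the larger α, so on heating it would change length more than the titanium alloy if both were free. The rigid plates force a common final length, so the magnesium alloy is put into compression and the titanium alloy into tension, with equal and opposite forces P (no external load).
Equating the net (thermal + elastic) strains gives |α₁ − α₂|·ΔT = P·[1/(A₁E₁) + 1/(A₂E₂)].
|α₁ − α₂|·ΔT = 16.8×10⁻⁶ × 196 = 0.003293.
1/(A₁E₁) + 1/(A₂E₂) = 1/(375×45×10³) + 1/(375×114×10³) = 8.265×10⁻⁸ N⁻¹.
P = 0.003293 / 8.265×10⁻⁸ = 39840 N = 39.84 kN.
σ_{titanium alloy} = P/A₂ = 39840/375 = 106.2 MPa, tensile.

σ ≈ 106 MPa (tensile)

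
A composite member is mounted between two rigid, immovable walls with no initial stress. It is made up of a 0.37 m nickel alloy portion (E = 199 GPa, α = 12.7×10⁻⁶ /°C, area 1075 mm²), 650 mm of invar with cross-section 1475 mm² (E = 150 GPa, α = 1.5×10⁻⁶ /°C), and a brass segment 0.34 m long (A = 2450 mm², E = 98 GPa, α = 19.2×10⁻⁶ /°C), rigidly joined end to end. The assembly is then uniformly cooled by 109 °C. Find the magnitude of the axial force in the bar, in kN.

With the walls removed the bar would change length by δ_free = Σ αᵢΔT Lᵢ = 12.7×10⁻⁶×109×370 + 1.5×10⁻⁶×109×650 + 19.2×10⁻⁶×109×340 = 1.33 mm.
The rigid supports impose zero overall length change; the single axial force P common to all segments must satisfy P Σ Lᵢ/(AᵢEᵢ) = δ_free.
Σ Lᵢ/(AᵢEᵢ) = 370/(1075×199×10³) + 650/(1475×150×10³) + 340/(2450×98×10³) = 6.084×10⁻⁶ mm/N.
So P = 1.33 / 6.084×10⁻⁶ = 218.6 kN, tensile.

P ≈ 219 kN (tensile)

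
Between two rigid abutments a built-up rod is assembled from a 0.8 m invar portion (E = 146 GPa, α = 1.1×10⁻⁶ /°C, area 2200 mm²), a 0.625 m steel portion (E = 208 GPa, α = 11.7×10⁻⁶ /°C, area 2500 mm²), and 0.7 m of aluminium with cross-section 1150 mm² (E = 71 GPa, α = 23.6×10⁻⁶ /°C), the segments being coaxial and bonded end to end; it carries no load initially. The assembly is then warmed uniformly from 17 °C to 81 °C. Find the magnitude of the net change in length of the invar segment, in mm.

If the supports were absent, the total length change would be Σ αᵢΔT Lᵢ = 1.1×10⁻⁶×64×800 + 11.7×10⁻⁶×64×625 + 23.6×10⁻⁶×64×700 = 1.582 mm.
The rigid supports impose zero overall length change; the single axial force P common to all segments must satisfy P Σ Lᵢ/(AᵢEᵢ) = δ_free.
Σ Lᵢ/(AᵢEᵢ) = 800/(2200×146×10³) + 625/(2500×208×10³) + 700/(1150×71×10³) = 1.227×10⁻⁵ mm/N.
So P = 1.582 / 1.227×10⁻⁵ = 128.9 kN, compressive.
For the invar segment, free thermal change = 1.1×10⁻⁶×64×800 = 0.05632 mm and elastic change from P = 128900×800/(2200×146×10³) = 0.3212 mm; these oppose, so the net change is 0.265 mm (segment shortens).

|ΔL| ≈ 0.265 mm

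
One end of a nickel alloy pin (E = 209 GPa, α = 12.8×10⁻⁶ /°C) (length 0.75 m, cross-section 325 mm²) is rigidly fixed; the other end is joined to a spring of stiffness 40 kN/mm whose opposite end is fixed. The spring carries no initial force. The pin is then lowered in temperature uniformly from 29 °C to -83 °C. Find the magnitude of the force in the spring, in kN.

The unrestrained thermal change is αΔT L = 12.8×10⁻⁶ × 112 × 750 = 1.075 mm.
Let P be the tensile force in the spring. The pin extends elastically by PL/(AE) and the spring stretches by P/k; together these equal δ_free.
So P = δ_free / [L/(AE) + 1/k] = 1.075 / [ 750/(325×209×10³) + 1/(40×10³) ].
P = 1.075 / 3.604×10⁻⁵ = 29830 N.

P ≈ 29.8 kN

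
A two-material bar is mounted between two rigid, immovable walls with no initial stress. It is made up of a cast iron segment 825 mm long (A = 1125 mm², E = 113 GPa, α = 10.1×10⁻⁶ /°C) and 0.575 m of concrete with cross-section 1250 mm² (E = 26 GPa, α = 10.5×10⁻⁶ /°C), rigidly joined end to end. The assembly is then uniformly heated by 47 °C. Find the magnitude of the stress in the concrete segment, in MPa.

σ ≈ 22.3 MPa (compressive)

Free thermal expansion of the whole bar: Σ αᵢΔT Lᵢ = 10.1×10⁻⁶×47×825 + 10.5×10⁻⁶×47×575 = 0.6754 mm.
The rigid supports impose zero overall length change; the single axial force P common to all segments must satisfy P Σ Lᵢ/(AᵢEᵢ) = δ_free.
The series flexibility is Σ Lᵢ/(AᵢEᵢ) = 825/(1125×113×10³) + 575/(1250×26×10³) = 2.418×10⁻⁵ mm/N.
P = 0.6754 / 2.418×10⁻⁵ = 27930 N = 27.93 kN, compressive.
σ_{concrete} = P / A = 27930 / 1250 = 22.34 MPa.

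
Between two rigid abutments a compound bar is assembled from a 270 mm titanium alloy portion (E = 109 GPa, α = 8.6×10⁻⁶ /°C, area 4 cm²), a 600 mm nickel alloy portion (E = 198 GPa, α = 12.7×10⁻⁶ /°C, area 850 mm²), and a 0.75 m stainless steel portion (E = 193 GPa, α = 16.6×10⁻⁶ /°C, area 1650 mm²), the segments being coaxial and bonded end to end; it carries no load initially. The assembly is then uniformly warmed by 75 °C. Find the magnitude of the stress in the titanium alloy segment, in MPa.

If the supports were absent, the total length change would be Σ αᵢΔT Lᵢ = 8.6×10⁻⁶×75×270 + 12.7×10⁻⁶×75×600 + 16.6×10⁻⁶×75×750 = 1.679 mm.
The walls prevent any net length change, so an axial force P (same in every segment) develops. Compatibility: P · Σ Lᵢ/(AᵢEᵢ) = δ_free.
Σ Lᵢ/(AᵢEᵢ) = 270/(400×109×10³) + 600/(850×198×10³) + 750/(1650×193×10³) = 1.211×10⁻⁵ mm/N.
Hence P = δ_free / Σ(L/AE) = 1.679/1.211×10⁻⁵ = 138.6 kN (compressive).
σ_{titanium alloy} = P / A = 138600 / 400 = 346.6 MPa.

σ ≈ 347 MPa (compressive)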